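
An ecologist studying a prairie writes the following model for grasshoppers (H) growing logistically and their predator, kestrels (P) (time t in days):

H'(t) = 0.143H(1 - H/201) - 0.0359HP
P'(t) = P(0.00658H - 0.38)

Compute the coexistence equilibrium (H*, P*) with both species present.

H* ≈ 57.8, P* ≈ 2.84

From dP/dt = 0 with P > 0: 0.00658H* = 0.38, so H* = 57.8.
Substitute into dH/dt = 0: 0.143(1 - 57.8/201) = 0.0359P*.
The bracket is 0.713, giving P* = 0.102/0.0359 = 2.84.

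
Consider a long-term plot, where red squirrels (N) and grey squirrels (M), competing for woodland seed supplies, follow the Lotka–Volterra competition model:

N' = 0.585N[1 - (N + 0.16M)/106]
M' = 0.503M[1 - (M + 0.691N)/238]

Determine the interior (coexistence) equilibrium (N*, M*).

N* ≈ 76.4, M* ≈ 185

Setting both brackets to zero gives the nullclines N + 0.16M = 106 and 0.691N + M = 238.
Substituting M = 238 - 0.691N into the first: N(1 - 0.16·0.691) = 106 - 0.16·238.
So N* = 67.9/0.889 = 76.4, and then M* = 238 - 0.691·76.4 = 185.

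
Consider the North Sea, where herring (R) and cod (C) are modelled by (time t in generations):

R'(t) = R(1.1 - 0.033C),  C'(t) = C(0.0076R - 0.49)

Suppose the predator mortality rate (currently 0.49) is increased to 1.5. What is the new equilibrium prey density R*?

R* ≈ 197

At the interior fixed point, setting dC/dt = 0 with C > 0 fixes R* = (predator death rate)/(RC coefficient) — independent of the other coefficients.
With the change, R* = 1.5/0.0076 = 197; it rises from 64.5.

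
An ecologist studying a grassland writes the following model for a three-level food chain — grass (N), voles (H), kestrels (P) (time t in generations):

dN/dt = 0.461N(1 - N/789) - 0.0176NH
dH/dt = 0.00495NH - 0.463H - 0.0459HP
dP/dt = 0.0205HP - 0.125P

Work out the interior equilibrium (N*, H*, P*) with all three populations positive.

From dP/dt = 0: 0.0205H* = 0.125, so H* = 6.1.
From dN/dt = 0: 0.461(1 - N*/789) = 0.0176·6.1, giving N* = 789·(1 - 0.233) = 605.
From dH/dt = 0: 0.00495·605 - 0.463 = 0.0459P*, so P* = 2.53/0.0459 = 55.2.

N* ≈ 605, H* ≈ 6.1, P* ≈ 55.2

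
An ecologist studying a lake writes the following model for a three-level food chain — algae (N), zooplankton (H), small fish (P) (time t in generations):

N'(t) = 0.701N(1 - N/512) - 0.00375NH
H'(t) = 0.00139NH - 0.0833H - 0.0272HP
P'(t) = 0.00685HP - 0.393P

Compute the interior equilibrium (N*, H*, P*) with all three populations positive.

N* ≈ 355, H* ≈ 57.4, P* ≈ 15.1

From dP/dt = 0: 0.00685H* = 0.393, so H* = 57.4.
From dN/dt = 0: 0.701(1 - N*/512) = 0.00375·57.4, giving N* = 512·(1 - 0.307) = 355.
From dH/dt = 0: 0.00139·355 - 0.0833 = 0.0272P*, so P* = 0.41/0.0272 = 15.1.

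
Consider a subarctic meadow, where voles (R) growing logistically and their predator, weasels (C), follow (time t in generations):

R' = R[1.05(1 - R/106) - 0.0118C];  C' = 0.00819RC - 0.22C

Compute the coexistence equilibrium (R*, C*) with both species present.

R* ≈ 26.9, C* ≈ 66.4

From dC/dt = 0 with C > 0: 0.00819R* = 0.22, so R* = 26.9.
Substitute into dR/dt = 0: 1.05(1 - 26.9/106) = 0.0118C*.
The bracket is 0.747, giving C* = 0.784/0.0118 = 66.4.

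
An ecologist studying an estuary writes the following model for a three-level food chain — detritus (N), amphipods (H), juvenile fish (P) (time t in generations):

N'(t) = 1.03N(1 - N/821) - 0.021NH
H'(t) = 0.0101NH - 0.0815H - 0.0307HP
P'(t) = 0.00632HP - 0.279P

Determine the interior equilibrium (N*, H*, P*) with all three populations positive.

From dP/dt = 0: 0.00632H* = 0.279, so H* = 44.1.
From dN/dt = 0: 1.03(1 - N*/821) = 0.021·44.1, giving N* = 821·(1 - 0.9) = 82.1.
From dH/dt = 0: 0.0101·82.1 - 0.0815 = 0.0307P*, so P* = 0.747/0.0307 = 24.3.

N* ≈ 82.1, H* ≈ 44.1, P* ≈ 24.3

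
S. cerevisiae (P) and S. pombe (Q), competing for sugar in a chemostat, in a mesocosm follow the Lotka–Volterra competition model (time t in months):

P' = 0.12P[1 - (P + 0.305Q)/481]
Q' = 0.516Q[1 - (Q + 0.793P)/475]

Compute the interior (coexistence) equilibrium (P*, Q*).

Setting both brackets to zero gives the nullclines P + 0.305Q = 481 and 0.793P + Q = 475.
Substituting Q = 475 - 0.793P into the first: P(1 - 0.305·0.793) = 481 - 0.305·475.
So P* = 336/0.758 = 443, and then Q* = 475 - 0.793·443 = 123.

P* ≈ 443, Q* ≈ 123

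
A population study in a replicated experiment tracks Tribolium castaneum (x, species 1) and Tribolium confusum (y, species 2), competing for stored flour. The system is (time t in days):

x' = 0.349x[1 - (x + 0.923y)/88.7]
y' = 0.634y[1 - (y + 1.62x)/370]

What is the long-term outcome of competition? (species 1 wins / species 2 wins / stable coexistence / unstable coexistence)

species 2 excludes species 1

Compare the nullcline intercepts: K1/α12 = 88.7/0.923 = 96.1 < K2 = 370; K2/α21 = 370/1.62 = 228 > K1 = 88.7.
Since the inequalities point opposite ways, species 2 can invade but species 1 cannot.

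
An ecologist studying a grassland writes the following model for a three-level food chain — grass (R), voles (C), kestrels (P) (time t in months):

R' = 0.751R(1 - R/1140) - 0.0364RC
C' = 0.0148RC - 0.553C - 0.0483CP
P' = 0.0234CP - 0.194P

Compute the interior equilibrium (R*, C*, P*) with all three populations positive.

R* ≈ 682, C* ≈ 8.29, P* ≈ 197

From dP/dt = 0: 0.0234C* = 0.194, so C* = 8.29.
From dR/dt = 0: 0.751(1 - R*/1140) = 0.0364·8.29, giving R* = 1140·(1 - 0.402) = 682.
From dC/dt = 0: 0.0148·682 - 0.553 = 0.0483P*, so P* = 9.54/0.0483 = 197.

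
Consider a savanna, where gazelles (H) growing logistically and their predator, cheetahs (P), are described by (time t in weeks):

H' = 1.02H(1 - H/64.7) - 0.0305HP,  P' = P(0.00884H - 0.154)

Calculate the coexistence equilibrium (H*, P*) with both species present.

From dP/dt = 0 with P > 0: 0.00884H* = 0.154, so H* = 17.4.
Substitute into dH/dt = 0: 1.02(1 - 17.4/64.7) = 0.0305P*.
The bracket is 0.731, giving P* = 0.745/0.0305 = 24.4.

H* ≈ 17.4, P* ≈ 24.4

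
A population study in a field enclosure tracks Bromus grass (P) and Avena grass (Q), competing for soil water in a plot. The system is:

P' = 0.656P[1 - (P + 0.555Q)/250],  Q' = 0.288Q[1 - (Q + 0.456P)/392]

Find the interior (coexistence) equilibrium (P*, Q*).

Setting both brackets to zero gives the nullclines P + 0.555Q = 250 and 0.456P + Q = 392.
Substituting Q = 392 - 0.456P into the first: P(1 - 0.555·0.456) = 250 - 0.555·392.
So P* = 32.4/0.747 = 43.4, and then Q* = 392 - 0.456·43.4 = 372.

P* ≈ 43.4, Q* ≈ 372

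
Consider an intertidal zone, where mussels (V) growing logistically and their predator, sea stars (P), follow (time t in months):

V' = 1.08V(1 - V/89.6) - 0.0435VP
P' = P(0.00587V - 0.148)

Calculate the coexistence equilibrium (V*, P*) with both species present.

V* ≈ 25.2, P* ≈ 17.8

From dP/dt = 0 with P > 0: 0.00587V* = 0.148, so V* = 25.2.
Substitute into dV/dt = 0: 1.08(1 - 25.2/89.6) = 0.0435P*.
The bracket is 0.719, giving P* = 0.776/0.0435 = 17.8.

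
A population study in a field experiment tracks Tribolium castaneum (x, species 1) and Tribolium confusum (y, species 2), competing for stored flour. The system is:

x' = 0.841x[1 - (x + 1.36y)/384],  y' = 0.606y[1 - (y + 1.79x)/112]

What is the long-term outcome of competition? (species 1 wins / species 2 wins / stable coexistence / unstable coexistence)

Compare the nullcline intercepts: K1/α12 = 384/1.36 = 282 > K2 = 112; K2/α21 = 112/1.79 = 62.6 < K1 = 384.
Since the inequalities point opposite ways, species 1 can invade but species 2 cannot.

species 1 excludes species 2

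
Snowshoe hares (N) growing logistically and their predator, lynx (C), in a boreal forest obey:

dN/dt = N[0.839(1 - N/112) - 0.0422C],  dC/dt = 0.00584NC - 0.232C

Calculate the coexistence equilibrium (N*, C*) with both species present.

N* ≈ 39.7, C* ≈ 12.8

From dC/dt = 0 with C > 0: 0.00584N* = 0.232, so N* = 39.7.
Substitute into dN/dt = 0: 0.839(1 - 39.7/112) = 0.0422C*.
The bracket is 0.645, giving C* = 0.541/0.0422 = 12.8.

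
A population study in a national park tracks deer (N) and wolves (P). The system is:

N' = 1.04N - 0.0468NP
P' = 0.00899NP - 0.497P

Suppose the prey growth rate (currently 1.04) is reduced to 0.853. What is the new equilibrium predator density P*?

At the interior fixed point, setting dN/dt = 0 with N > 0 fixes P* = (prey growth rate)/(NP coefficient) — independent of the other coefficients.
With the change, P* = 0.853/0.0468 = 18.2; it falls from 22.2.

P* ≈ 18.2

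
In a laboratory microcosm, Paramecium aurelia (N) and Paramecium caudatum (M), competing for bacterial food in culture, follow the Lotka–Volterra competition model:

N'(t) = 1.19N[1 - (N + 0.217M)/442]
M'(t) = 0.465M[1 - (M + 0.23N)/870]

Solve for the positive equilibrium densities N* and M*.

Setting both brackets to zero gives the nullclines N + 0.217M = 442 and 0.23N + M = 870.
Substituting M = 870 - 0.23N into the first: N(1 - 0.217·0.23) = 442 - 0.217·870.
So N* = 253/0.95 = 267, and then M* = 870 - 0.23·267 = 809.

N* ≈ 267, M* ≈ 809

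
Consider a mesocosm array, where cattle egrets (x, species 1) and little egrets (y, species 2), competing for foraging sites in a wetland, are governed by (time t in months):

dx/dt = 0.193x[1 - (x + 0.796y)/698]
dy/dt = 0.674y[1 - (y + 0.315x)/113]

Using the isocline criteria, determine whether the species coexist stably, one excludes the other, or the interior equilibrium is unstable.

Compare the nullcline intercepts: K1/α12 = 698/0.796 = 877 > K2 = 113; K2/α21 = 113/0.315 = 359 < K1 = 698.
Since the inequalities point opposite ways, species 1 can invade but species 2 cannot.

species 1 excludes species 2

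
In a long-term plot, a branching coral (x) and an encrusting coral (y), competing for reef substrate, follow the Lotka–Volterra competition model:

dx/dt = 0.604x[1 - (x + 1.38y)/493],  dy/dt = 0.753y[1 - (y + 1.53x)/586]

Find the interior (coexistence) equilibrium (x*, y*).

Setting both brackets to zero gives the nullclines x + 1.38y = 493 and 1.53x + y = 586.
Substituting y = 586 - 1.53x into the first: x(1 - 1.38·1.53) = 493 - 1.38·586.
So x* = -316/-1.11 = 284, and then y* = 586 - 1.53·284 = 151.

x* ≈ 284, y* ≈ 151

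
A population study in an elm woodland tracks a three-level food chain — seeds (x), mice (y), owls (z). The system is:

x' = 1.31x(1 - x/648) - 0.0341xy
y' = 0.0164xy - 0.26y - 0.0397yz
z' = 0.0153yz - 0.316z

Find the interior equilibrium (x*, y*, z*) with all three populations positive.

From dz/dt = 0: 0.0153y* = 0.316, so y* = 20.7.
From dx/dt = 0: 1.31(1 - x*/648) = 0.0341·20.7, giving x* = 648·(1 - 0.538) = 300.
From dy/dt = 0: 0.0164·300 - 0.26 = 0.0397z*, so z* = 4.65/0.0397 = 117.

x* ≈ 300, y* ≈ 20.7, z* ≈ 117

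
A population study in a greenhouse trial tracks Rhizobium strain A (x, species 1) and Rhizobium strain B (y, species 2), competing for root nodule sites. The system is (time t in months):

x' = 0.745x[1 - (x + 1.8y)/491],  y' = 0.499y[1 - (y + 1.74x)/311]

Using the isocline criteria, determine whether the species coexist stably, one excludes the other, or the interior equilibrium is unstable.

Compare the nullcline intercepts: K1/α12 = 491/1.8 = 273 < K2 = 311; K2/α21 = 311/1.74 = 179 < K1 = 491.
Since both are reversed, neither can invade when rare; the interior point is a saddle.

unstable coexistence (outcome depends on initial conditions)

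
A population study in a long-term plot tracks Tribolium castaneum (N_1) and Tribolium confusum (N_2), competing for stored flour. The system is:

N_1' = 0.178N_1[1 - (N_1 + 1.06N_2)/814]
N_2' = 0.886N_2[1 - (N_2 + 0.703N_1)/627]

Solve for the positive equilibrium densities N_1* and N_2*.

Setting both brackets to zero gives the nullclines N_1 + 1.06N_2 = 814 and 0.703N_1 + N_2 = 627.
Substituting N_2 = 627 - 0.703N_1 into the first: N_1(1 - 1.06·0.703) = 814 - 1.06·627.
So N_1* = 149/0.255 = 586, and then N_2* = 627 - 0.703·586 = 215.

N_1* ≈ 586, N_2* ≈ 215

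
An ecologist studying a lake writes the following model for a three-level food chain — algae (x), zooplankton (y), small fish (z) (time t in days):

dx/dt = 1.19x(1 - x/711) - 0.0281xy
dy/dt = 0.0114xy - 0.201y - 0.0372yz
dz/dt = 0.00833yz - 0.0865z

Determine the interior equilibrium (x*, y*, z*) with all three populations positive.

x* ≈ 537, y* ≈ 10.4, z* ≈ 159

From dz/dt = 0: 0.00833y* = 0.0865, so y* = 10.4.
From dx/dt = 0: 1.19(1 - x*/711) = 0.0281·10.4, giving x* = 711·(1 - 0.245) = 537.
From dy/dt = 0: 0.0114·537 - 0.201 = 0.0372z*, so z* = 5.92/0.0372 = 159.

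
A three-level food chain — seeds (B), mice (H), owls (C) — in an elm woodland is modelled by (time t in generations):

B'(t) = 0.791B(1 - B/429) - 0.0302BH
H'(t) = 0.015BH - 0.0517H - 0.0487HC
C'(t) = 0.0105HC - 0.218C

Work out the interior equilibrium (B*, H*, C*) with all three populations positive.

From dC/dt = 0: 0.0105H* = 0.218, so H* = 20.8.
From dB/dt = 0: 0.791(1 - B*/429) = 0.0302·20.8, giving B* = 429·(1 - 0.793) = 88.9.
From dH/dt = 0: 0.015·88.9 - 0.0517 = 0.0487C*, so C* = 1.28/0.0487 = 26.3.

B* ≈ 88.9, H* ≈ 20.8, C* ≈ 26.3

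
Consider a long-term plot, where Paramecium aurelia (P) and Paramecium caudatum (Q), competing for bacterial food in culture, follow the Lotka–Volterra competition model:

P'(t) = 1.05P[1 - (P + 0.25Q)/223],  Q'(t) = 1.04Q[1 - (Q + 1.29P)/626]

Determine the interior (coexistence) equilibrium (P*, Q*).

P* ≈ 98.2, Q* ≈ 499

Setting both brackets to zero gives the nullclines P + 0.25Q = 223 and 1.29P + Q = 626.
Substituting Q = 626 - 1.29P into the first: P(1 - 0.25·1.29) = 223 - 0.25·626.
So P* = 66.5/0.677 = 98.2, and then Q* = 626 - 1.29·98.2 = 499.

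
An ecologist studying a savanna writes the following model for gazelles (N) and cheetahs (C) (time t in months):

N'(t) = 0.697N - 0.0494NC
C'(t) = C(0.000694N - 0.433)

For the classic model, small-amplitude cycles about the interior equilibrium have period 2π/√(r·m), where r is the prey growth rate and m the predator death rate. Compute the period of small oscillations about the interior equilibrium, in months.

T ≈ 11.4 months

Here r = 0.697 and m = 0.433, so r·m = 0.302.
ω = √0.302 = 0.549 per month, hence T = 2π/ω ≈ 11.4 months.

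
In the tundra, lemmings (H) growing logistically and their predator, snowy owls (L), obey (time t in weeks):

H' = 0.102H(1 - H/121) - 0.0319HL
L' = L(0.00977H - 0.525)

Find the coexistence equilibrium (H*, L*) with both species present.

H* ≈ 53.7, L* ≈ 1.78

From dL/dt = 0 with L > 0: 0.00977H* = 0.525, so H* = 53.7.
Substitute into dH/dt = 0: 0.102(1 - 53.7/121) = 0.0319L*.
The bracket is 0.556, giving L* = 0.0567/0.0319 = 1.78.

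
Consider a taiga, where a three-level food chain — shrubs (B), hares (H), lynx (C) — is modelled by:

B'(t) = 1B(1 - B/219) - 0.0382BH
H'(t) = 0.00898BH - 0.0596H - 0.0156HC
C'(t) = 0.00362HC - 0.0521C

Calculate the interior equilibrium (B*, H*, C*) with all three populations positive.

From dC/dt = 0: 0.00362H* = 0.0521, so H* = 14.4.
From dB/dt = 0: 1(1 - B*/219) = 0.0382·14.4, giving B* = 219·(1 - 0.55) = 98.6.
From dH/dt = 0: 0.00898·98.6 - 0.0596 = 0.0156C*, so C* = 0.826/0.0156 = 52.9.

B* ≈ 98.6, H* ≈ 14.4, C* ≈ 52.9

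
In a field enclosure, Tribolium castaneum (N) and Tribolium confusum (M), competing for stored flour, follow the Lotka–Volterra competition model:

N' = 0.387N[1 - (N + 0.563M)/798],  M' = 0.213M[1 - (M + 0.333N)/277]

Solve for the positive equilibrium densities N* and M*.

Setting both brackets to zero gives the nullclines N + 0.563M = 798 and 0.333N + M = 277.
Substituting M = 277 - 0.333N into the first: N(1 - 0.563·0.333) = 798 - 0.563·277.
So N* = 642/0.813 = 790, and then M* = 277 - 0.333·790 = 13.9.

N* ≈ 790, M* ≈ 13.9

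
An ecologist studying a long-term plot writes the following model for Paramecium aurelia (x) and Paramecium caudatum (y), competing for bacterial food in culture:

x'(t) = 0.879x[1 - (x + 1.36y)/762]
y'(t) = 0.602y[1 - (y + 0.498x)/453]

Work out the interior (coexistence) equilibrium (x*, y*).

x* ≈ 452, y* ≈ 228

Setting both brackets to zero gives the nullclines x + 1.36y = 762 and 0.498x + y = 453.
Substituting y = 453 - 0.498x into the first: x(1 - 1.36·0.498) = 762 - 1.36·453.
So x* = 146/0.323 = 452, and then y* = 453 - 0.498·452 = 228.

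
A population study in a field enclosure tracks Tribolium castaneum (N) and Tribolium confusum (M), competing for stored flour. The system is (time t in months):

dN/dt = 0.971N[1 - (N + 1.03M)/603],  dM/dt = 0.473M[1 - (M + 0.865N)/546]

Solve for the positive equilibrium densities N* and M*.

Setting both brackets to zero gives the nullclines N + 1.03M = 603 and 0.865N + M = 546.
Substituting M = 546 - 0.865N into the first: N(1 - 1.03·0.865) = 603 - 1.03·546.
So N* = 40.6/0.109 = 372, and then M* = 546 - 0.865·372 = 224.

N* ≈ 372, M* ≈ 224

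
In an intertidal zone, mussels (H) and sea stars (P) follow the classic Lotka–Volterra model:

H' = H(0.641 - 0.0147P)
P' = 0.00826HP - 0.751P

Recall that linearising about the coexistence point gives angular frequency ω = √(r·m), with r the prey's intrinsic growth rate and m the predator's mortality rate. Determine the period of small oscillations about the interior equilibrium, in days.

Here r = 0.641 and m = 0.751, so r·m = 0.481.
ω = √0.481 = 0.694 per day, hence T = 2π/ω ≈ 9.06 days.

T ≈ 9.06 days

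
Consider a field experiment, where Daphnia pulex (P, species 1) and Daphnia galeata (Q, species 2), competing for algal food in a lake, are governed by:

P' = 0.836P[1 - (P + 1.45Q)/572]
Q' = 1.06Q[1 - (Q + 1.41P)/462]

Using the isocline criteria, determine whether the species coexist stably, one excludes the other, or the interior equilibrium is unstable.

unstable coexistence (outcome depends on initial conditions)

Compare the nullcline intercepts: K1/α12 = 572/1.45 = 394 < K2 = 462; K2/α21 = 462/1.41 = 328 < K1 = 572.
Since both are reversed, neither can invade when rare; the interior point is a saddle.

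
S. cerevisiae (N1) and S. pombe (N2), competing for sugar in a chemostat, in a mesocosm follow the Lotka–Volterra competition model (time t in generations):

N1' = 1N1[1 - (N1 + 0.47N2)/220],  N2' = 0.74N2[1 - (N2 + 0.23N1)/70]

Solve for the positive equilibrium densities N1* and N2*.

N1* ≈ 210, N2* ≈ 21.8

Setting both brackets to zero gives the nullclines N1 + 0.47N2 = 220 and 0.23N1 + N2 = 70.
Substituting N2 = 70 - 0.23N1 into the first: N1(1 - 0.47·0.23) = 220 - 0.47·70.
So N1* = 187/0.892 = 210, and then N2* = 70 - 0.23·210 = 21.8.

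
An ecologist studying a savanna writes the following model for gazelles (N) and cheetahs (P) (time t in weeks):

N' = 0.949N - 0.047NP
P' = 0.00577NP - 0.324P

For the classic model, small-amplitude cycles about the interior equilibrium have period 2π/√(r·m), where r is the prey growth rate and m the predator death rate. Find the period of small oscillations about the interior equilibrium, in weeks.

T ≈ 11.3 weeks

Here r = 0.949 and m = 0.324, so r·m = 0.307.
ω = √0.307 = 0.555 per week, hence T = 2π/ω ≈ 11.3 weeks.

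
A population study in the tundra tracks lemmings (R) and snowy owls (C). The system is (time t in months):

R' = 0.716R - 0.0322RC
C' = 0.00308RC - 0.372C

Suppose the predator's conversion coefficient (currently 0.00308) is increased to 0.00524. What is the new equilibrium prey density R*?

R* ≈ 71

At the interior fixed point, setting dC/dt = 0 with C > 0 fixes R* = (predator death rate)/(RC coefficient) — independent of the other coefficients.
With the change, R* = 0.372/0.00524 = 71; it falls from 121.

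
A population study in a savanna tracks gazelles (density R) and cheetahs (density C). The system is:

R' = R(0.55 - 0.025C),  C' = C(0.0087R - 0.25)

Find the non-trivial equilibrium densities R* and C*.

Set dC/dt = 0 with C > 0: 0.0087R - 0.25 = 0, so R* = 0.25/0.0087 = 28.7.
Set dR/dt = 0 with R > 0: 0.55 - 0.025C = 0, so C* = 0.55/0.025 = 22.

R* ≈ 28.7, C* ≈ 22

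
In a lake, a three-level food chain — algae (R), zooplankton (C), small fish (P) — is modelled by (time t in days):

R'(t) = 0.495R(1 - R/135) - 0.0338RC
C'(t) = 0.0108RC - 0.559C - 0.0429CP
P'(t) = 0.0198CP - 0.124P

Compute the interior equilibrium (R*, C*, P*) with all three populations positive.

R* ≈ 77.3, C* ≈ 6.26, P* ≈ 6.42

From dP/dt = 0: 0.0198C* = 0.124, so C* = 6.26.
From dR/dt = 0: 0.495(1 - R*/135) = 0.0338·6.26, giving R* = 135·(1 - 0.428) = 77.3.
From dC/dt = 0: 0.0108·77.3 - 0.559 = 0.0429P*, so P* = 0.276/0.0429 = 6.42.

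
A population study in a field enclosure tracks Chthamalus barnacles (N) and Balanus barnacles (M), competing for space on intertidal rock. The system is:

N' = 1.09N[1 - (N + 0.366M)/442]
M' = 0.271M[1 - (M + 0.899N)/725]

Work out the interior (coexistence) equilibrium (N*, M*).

N* ≈ 263, M* ≈ 488

Setting both brackets to zero gives the nullclines N + 0.366M = 442 and 0.899N + M = 725.
Substituting M = 725 - 0.899N into the first: N(1 - 0.366·0.899) = 442 - 0.366·725.
So N* = 177/0.671 = 263, and then M* = 725 - 0.899·263 = 488.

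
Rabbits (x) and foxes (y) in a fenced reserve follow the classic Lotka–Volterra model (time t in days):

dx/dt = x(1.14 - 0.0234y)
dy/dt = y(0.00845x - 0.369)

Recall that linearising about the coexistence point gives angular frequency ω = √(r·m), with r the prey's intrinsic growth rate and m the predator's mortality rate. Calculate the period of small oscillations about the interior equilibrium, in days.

Here r = 1.14 and m = 0.369, so r·m = 0.421.
ω = √0.421 = 0.649 per day, hence T = 2π/ω ≈ 9.69 days.

T ≈ 9.69 days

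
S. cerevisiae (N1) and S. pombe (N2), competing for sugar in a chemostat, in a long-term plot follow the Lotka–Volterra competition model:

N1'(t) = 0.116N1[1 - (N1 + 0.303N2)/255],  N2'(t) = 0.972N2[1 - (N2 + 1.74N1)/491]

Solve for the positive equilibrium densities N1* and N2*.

N1* ≈ 225, N2* ≈ 100

Setting both brackets to zero gives the nullclines N1 + 0.303N2 = 255 and 1.74N1 + N2 = 491.
Substituting N2 = 491 - 1.74N1 into the first: N1(1 - 0.303·1.74) = 255 - 0.303·491.
So N1* = 106/0.473 = 225, and then N2* = 491 - 1.74·225 = 100.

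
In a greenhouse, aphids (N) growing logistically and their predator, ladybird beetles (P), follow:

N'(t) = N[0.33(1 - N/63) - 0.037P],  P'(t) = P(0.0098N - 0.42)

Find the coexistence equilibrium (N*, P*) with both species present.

N* ≈ 42.9, P* ≈ 2.85

From dP/dt = 0 with P > 0: 0.0098N* = 0.42, so N* = 42.9.
Substitute into dN/dt = 0: 0.33(1 - 42.9/63) = 0.037P*.
The bracket is 0.32, giving P* = 0.106/0.037 = 2.85.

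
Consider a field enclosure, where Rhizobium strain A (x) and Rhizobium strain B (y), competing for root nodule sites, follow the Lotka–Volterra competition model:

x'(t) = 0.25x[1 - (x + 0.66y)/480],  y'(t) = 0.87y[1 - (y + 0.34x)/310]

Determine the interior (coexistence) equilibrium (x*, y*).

x* ≈ 355, y* ≈ 189

Setting both brackets to zero gives the nullclines x + 0.66y = 480 and 0.34x + y = 310.
Substituting y = 310 - 0.34x into the first: x(1 - 0.66·0.34) = 480 - 0.66·310.
So x* = 275/0.776 = 355, and then y* = 310 - 0.34·355 = 189.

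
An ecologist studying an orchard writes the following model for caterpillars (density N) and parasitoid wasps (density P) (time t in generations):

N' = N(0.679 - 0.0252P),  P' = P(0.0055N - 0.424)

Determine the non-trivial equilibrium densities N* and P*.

N* ≈ 77.1, P* ≈ 26.9

Set dP/dt = 0 with P > 0: 0.0055N - 0.424 = 0, so N* = 0.424/0.0055 = 77.1.
Set dN/dt = 0 with N > 0: 0.679 - 0.0252P = 0, so P* = 0.679/0.0252 = 26.9.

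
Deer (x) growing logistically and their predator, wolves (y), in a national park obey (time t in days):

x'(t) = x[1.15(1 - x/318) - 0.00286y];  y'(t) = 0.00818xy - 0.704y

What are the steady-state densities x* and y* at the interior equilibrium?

x* ≈ 86.1, y* ≈ 293

From dy/dt = 0 with y > 0: 0.00818x* = 0.704, so x* = 86.1.
Substitute into dx/dt = 0: 1.15(1 - 86.1/318) = 0.00286y*.
The bracket is 0.729, giving y* = 0.839/0.00286 = 293.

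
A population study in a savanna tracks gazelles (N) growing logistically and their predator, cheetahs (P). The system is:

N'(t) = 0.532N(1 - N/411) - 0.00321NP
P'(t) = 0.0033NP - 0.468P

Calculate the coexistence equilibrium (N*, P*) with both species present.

From dP/dt = 0 with P > 0: 0.0033N* = 0.468, so N* = 142.
Substitute into dN/dt = 0: 0.532(1 - 142/411) = 0.00321P*.
The bracket is 0.655, giving P* = 0.348/0.00321 = 109.

N* ≈ 142, P* ≈ 109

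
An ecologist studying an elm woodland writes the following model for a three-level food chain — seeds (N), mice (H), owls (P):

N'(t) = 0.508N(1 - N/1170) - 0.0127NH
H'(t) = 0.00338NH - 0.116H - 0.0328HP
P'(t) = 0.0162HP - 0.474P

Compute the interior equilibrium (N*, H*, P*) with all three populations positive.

From dP/dt = 0: 0.0162H* = 0.474, so H* = 29.3.
From dN/dt = 0: 0.508(1 - N*/1170) = 0.0127·29.3, giving N* = 1170·(1 - 0.731) = 314.
From dH/dt = 0: 0.00338·314 - 0.116 = 0.0328P*, so P* = 0.946/0.0328 = 28.8.

N* ≈ 314, H* ≈ 29.3, P* ≈ 28.8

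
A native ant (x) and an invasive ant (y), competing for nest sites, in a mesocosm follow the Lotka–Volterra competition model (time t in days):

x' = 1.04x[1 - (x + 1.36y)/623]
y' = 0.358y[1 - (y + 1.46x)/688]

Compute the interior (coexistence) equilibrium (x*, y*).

x* ≈ 317, y* ≈ 225

Setting both brackets to zero gives the nullclines x + 1.36y = 623 and 1.46x + y = 688.
Substituting y = 688 - 1.46x into the first: x(1 - 1.36·1.46) = 623 - 1.36·688.
So x* = -313/-0.986 = 317, and then y* = 688 - 1.46·317 = 225.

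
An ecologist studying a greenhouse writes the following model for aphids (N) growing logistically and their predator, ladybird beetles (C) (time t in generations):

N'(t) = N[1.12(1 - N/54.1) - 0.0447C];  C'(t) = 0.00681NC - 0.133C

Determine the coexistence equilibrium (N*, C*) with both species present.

From dC/dt = 0 with C > 0: 0.00681N* = 0.133, so N* = 19.5.
Substitute into dN/dt = 0: 1.12(1 - 19.5/54.1) = 0.0447C*.
The bracket is 0.639, giving C* = 0.716/0.0447 = 16.

N* ≈ 19.5, C* ≈ 16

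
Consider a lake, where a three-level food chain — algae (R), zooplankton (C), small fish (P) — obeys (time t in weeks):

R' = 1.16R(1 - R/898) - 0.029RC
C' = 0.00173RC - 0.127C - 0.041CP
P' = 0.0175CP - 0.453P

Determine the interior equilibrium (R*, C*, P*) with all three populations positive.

From dP/dt = 0: 0.0175C* = 0.453, so C* = 25.9.
From dR/dt = 0: 1.16(1 - R*/898) = 0.029·25.9, giving R* = 898·(1 - 0.647) = 317.
From dC/dt = 0: 0.00173·317 - 0.127 = 0.041P*, so P* = 0.421/0.041 = 10.3.

R* ≈ 317, C* ≈ 25.9, P* ≈ 10.3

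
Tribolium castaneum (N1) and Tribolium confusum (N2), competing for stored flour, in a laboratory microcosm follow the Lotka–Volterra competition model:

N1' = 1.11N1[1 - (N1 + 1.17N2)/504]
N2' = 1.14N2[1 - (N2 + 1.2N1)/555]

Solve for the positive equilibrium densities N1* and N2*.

Setting both brackets to zero gives the nullclines N1 + 1.17N2 = 504 and 1.2N1 + N2 = 555.
Substituting N2 = 555 - 1.2N1 into the first: N1(1 - 1.17·1.2) = 504 - 1.17·555.
So N1* = -145/-0.404 = 360, and then N2* = 555 - 1.2·360 = 123.

N1* ≈ 360, N2* ≈ 123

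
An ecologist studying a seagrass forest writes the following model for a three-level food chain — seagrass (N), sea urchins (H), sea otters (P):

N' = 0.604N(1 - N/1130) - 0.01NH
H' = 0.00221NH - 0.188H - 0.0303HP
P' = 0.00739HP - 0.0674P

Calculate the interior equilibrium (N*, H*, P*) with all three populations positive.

N* ≈ 959, H* ≈ 9.12, P* ≈ 63.8

From dP/dt = 0: 0.00739H* = 0.0674, so H* = 9.12.
From dN/dt = 0: 0.604(1 - N*/1130) = 0.01·9.12, giving N* = 1130·(1 - 0.151) = 959.
From dH/dt = 0: 0.00221·959 - 0.188 = 0.0303P*, so P* = 1.93/0.0303 = 63.8.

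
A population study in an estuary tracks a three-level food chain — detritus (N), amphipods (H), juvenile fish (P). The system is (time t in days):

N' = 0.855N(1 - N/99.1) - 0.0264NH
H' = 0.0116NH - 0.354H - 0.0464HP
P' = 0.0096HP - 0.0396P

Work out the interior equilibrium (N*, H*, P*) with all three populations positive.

From dP/dt = 0: 0.0096H* = 0.0396, so H* = 4.13.
From dN/dt = 0: 0.855(1 - N*/99.1) = 0.0264·4.13, giving N* = 99.1·(1 - 0.127) = 86.5.
From dH/dt = 0: 0.0116·86.5 - 0.354 = 0.0464P*, so P* = 0.649/0.0464 = 14.

N* ≈ 86.5, H* ≈ 4.13, P* ≈ 14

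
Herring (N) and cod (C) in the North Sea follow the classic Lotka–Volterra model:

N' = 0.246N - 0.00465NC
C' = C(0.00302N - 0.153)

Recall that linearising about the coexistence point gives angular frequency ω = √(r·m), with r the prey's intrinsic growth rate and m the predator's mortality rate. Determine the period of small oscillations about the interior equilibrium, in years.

Here r = 0.246 and m = 0.153, so r·m = 0.0376.
ω = √0.0376 = 0.194 per year, hence T = 2π/ω ≈ 32.4 years.

T ≈ 32.4 years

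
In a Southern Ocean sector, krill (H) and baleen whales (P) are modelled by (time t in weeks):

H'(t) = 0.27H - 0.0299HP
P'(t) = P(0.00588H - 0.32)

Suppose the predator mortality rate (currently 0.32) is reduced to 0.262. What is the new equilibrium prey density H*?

H* ≈ 44.6

At the interior fixed point, setting dP/dt = 0 with P > 0 fixes H* = (predator death rate)/(HP coefficient) — independent of the other coefficients.
With the change, H* = 0.262/0.00588 = 44.6; it falls from 54.4.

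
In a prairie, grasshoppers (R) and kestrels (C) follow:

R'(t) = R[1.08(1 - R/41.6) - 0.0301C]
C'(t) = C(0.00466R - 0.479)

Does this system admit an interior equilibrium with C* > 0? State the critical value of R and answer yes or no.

Threshold R = 103; K < 103, so no, the predator goes extinct.

The predator equation gives dC/dt > 0 only when R > 0.479/0.00466 = 103.
Without the predator, R → K = 41.6. Since 41.6 < 103, the predator cannot invade.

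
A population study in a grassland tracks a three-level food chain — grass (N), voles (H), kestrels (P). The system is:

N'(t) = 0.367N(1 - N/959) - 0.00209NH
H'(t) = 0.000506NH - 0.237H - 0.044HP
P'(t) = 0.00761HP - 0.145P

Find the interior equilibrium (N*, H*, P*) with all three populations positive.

From dP/dt = 0: 0.00761H* = 0.145, so H* = 19.1.
From dN/dt = 0: 0.367(1 - N*/959) = 0.00209·19.1, giving N* = 959·(1 - 0.109) = 855.
From dH/dt = 0: 0.000506·855 - 0.237 = 0.044P*, so P* = 0.196/0.044 = 4.45.

N* ≈ 855, H* ≈ 19.1, P* ≈ 4.45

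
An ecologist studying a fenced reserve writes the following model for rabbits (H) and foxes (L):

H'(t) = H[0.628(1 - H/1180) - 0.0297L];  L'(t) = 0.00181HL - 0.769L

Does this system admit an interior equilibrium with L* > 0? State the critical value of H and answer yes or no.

The predator equation gives dL/dt > 0 only when H > 0.769/0.00181 = 425.
Without the predator, H → K = 1180. Since 1180 > 425, the predator can invade and persist.

Threshold H = 425; K > 425, so yes, the predator persists.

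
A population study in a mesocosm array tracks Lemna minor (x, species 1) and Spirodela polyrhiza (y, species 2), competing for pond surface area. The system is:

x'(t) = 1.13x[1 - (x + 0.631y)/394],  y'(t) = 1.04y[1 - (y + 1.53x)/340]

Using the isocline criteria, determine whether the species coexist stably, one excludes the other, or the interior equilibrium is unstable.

species 1 excludes species 2

Compare the nullcline intercepts: K1/α12 = 394/0.631 = 624 > K2 = 340; K2/α21 = 340/1.53 = 222 < K1 = 394.
Since the inequalities point opposite ways, species 1 can invade but species 2 cannot.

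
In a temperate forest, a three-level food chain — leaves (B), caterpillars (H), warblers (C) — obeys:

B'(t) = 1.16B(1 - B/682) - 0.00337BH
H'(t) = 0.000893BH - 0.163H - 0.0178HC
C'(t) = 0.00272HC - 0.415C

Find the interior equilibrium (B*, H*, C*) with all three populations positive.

From dC/dt = 0: 0.00272H* = 0.415, so H* = 153.
From dB/dt = 0: 1.16(1 - B*/682) = 0.00337·153, giving B* = 682·(1 - 0.443) = 380.
From dH/dt = 0: 0.000893·380 - 0.163 = 0.0178C*, so C* = 0.176/0.0178 = 9.89.

B* ≈ 380, H* ≈ 153, C* ≈ 9.89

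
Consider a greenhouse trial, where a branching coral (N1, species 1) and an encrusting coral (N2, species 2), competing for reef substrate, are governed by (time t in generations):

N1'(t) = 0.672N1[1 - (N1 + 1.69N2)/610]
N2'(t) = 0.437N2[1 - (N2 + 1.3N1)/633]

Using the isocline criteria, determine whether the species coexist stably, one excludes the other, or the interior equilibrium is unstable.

unstable coexistence (outcome depends on initial conditions)

Compare the nullcline intercepts: K1/α12 = 610/1.69 = 361 < K2 = 633; K2/α21 = 633/1.3 = 487 < K1 = 610.
Since both are reversed, neither can invade when rare; the interior point is a saddle.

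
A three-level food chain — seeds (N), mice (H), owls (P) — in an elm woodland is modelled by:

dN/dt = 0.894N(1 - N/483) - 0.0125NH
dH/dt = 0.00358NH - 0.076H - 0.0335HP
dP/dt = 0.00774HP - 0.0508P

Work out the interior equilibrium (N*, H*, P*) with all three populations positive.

N* ≈ 439, H* ≈ 6.56, P* ≈ 44.6

From dP/dt = 0: 0.00774H* = 0.0508, so H* = 6.56.
From dN/dt = 0: 0.894(1 - N*/483) = 0.0125·6.56, giving N* = 483·(1 - 0.0918) = 439.
From dH/dt = 0: 0.00358·439 - 0.076 = 0.0335P*, so P* = 1.49/0.0335 = 44.6.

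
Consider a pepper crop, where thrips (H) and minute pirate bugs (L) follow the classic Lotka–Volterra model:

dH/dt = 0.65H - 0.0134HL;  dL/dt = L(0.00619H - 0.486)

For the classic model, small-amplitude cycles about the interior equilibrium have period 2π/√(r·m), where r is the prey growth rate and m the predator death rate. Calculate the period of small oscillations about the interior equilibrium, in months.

Here r = 0.65 and m = 0.486, so r·m = 0.316.
ω = √0.316 = 0.562 per month, hence T = 2π/ω ≈ 11.2 months.

T ≈ 11.2 months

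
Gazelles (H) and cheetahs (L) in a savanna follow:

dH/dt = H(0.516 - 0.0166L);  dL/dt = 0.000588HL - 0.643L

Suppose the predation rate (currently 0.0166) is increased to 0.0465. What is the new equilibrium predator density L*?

L* ≈ 11.1

At the interior fixed point, setting dH/dt = 0 with H > 0 fixes L* = (prey growth rate)/(HL coefficient) — independent of the other coefficients.
With the change, L* = 0.516/0.0465 = 11.1; it falls from 31.1.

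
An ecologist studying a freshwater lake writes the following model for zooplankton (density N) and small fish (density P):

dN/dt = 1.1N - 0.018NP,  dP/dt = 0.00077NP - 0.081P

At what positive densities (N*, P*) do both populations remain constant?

Set dP/dt = 0 with P > 0: 0.00077N - 0.081 = 0, so N* = 0.081/0.00077 = 105.
Set dN/dt = 0 with N > 0: 1.1 - 0.018P = 0, so P* = 1.1/0.018 = 61.1.

N* ≈ 105, P* ≈ 61.1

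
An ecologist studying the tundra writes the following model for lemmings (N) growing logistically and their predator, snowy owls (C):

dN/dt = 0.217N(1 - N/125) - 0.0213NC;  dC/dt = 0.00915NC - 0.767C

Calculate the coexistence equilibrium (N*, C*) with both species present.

From dC/dt = 0 with C > 0: 0.00915N* = 0.767, so N* = 83.8.
Substitute into dN/dt = 0: 0.217(1 - 83.8/125) = 0.0213C*.
The bracket is 0.329, giving C* = 0.0715/0.0213 = 3.36.

N* ≈ 83.8, C* ≈ 3.36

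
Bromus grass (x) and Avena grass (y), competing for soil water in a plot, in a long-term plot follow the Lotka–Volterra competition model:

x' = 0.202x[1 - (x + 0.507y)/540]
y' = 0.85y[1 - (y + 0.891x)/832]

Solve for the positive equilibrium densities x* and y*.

x* ≈ 216, y* ≈ 640

Setting both brackets to zero gives the nullclines x + 0.507y = 540 and 0.891x + y = 832.
Substituting y = 832 - 0.891x into the first: x(1 - 0.507·0.891) = 540 - 0.507·832.
So x* = 118/0.548 = 216, and then y* = 832 - 0.891·216 = 640.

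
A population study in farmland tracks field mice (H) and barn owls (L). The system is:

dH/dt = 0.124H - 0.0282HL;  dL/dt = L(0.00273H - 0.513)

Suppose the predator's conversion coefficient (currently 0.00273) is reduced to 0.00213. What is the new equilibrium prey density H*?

At the interior fixed point, setting dL/dt = 0 with L > 0 fixes H* = (predator death rate)/(HL coefficient) — independent of the other coefficients.
With the change, H* = 0.513/0.00213 = 241; it rises from 188.

H* ≈ 241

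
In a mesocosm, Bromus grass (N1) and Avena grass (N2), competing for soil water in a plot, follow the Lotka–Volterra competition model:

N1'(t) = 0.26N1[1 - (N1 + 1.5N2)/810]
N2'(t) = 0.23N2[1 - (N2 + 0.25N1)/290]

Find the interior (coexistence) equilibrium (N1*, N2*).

N1* ≈ 600, N2* ≈ 140

Setting both brackets to zero gives the nullclines N1 + 1.5N2 = 810 and 0.25N1 + N2 = 290.
Substituting N2 = 290 - 0.25N1 into the first: N1(1 - 1.5·0.25) = 810 - 1.5·290.
So N1* = 375/0.625 = 600, and then N2* = 290 - 0.25·600 = 140.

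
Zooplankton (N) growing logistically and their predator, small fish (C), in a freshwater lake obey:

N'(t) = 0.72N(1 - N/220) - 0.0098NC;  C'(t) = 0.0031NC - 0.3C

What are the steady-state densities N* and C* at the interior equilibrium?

N* ≈ 96.8, C* ≈ 41.2

From dC/dt = 0 with C > 0: 0.0031N* = 0.3, so N* = 96.8.
Substitute into dN/dt = 0: 0.72(1 - 96.8/220) = 0.0098C*.
The bracket is 0.56, giving C* = 0.403/0.0098 = 41.2.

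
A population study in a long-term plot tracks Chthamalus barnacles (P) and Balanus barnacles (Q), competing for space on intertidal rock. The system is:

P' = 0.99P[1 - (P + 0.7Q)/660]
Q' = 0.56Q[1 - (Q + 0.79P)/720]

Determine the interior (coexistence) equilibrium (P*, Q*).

P* ≈ 349, Q* ≈ 444

Setting both brackets to zero gives the nullclines P + 0.7Q = 660 and 0.79P + Q = 720.
Substituting Q = 720 - 0.79P into the first: P(1 - 0.7·0.79) = 660 - 0.7·720.
So P* = 156/0.447 = 349, and then Q* = 720 - 0.79·349 = 444.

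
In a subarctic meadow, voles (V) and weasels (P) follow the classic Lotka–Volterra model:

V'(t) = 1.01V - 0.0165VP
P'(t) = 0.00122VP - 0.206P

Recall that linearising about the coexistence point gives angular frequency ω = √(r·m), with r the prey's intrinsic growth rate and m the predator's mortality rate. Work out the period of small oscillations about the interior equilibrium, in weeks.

Here r = 1.01 and m = 0.206, so r·m = 0.208.
ω = √0.208 = 0.456 per week, hence T = 2π/ω ≈ 13.8 weeks.

T ≈ 13.8 weeks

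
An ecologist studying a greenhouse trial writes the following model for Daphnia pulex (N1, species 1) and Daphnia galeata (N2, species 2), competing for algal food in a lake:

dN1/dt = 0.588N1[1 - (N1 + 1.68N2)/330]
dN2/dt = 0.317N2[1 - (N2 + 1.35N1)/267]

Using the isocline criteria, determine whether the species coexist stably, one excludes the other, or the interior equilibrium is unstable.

Compare the nullcline intercepts: K1/α12 = 330/1.68 = 196 < K2 = 267; K2/α21 = 267/1.35 = 198 < K1 = 330.
Since both are reversed, neither can invade when rare; the interior point is a saddle.

unstable coexistence (outcome depends on initial conditions)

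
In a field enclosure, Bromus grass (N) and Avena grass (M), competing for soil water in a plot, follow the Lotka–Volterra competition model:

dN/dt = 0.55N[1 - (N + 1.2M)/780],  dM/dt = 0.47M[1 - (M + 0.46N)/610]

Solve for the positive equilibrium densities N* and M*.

N* ≈ 107, M* ≈ 561

Setting both brackets to zero gives the nullclines N + 1.2M = 780 and 0.46N + M = 610.
Substituting M = 610 - 0.46N into the first: N(1 - 1.2·0.46) = 780 - 1.2·610.
So N* = 48/0.448 = 107, and then M* = 610 - 0.46·107 = 561.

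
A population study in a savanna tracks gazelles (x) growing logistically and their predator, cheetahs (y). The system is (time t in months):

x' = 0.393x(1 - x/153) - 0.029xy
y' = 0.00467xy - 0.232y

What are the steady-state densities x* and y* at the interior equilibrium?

x* ≈ 49.7, y* ≈ 9.15

From dy/dt = 0 with y > 0: 0.00467x* = 0.232, so x* = 49.7.
Substitute into dx/dt = 0: 0.393(1 - 49.7/153) = 0.029y*.
The bracket is 0.675, giving y* = 0.265/0.029 = 9.15.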